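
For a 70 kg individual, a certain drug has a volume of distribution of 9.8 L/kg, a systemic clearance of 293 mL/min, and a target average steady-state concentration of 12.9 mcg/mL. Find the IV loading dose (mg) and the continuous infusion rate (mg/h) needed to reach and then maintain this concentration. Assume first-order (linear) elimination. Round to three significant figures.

(a) 8850 mg; (b) 227 mg/h

Vd = 9.8 L/kg × 70 kg = 686.0 L
LD = Vd · C_target = 686.0 × 12.9 = 8849 mg
CL = 293 mL/min = 293 × 0.06 = 17.58 L/h
Maintenance: replace elimination → rate = CL × Css = 17.58 × 12.9 = 226.8 mg/h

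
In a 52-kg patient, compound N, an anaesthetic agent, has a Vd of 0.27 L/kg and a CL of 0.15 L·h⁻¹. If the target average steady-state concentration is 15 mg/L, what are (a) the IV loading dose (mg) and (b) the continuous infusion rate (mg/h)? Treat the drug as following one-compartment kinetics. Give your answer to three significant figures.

Total Vd = 0.27 × 52 = 14.04 L
Loading dose = Vd × C = 14.04 × 15 = 210.6 mg
Maintenance: replace elimination → rate = CL × Css = 0.1500 × 15 = 2.250 mg/h

(a) 211 mg; (b) 2.25 mg/h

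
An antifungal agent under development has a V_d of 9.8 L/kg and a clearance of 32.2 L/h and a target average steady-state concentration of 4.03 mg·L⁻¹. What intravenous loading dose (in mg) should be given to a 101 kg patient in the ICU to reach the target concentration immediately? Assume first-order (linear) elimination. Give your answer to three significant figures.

3990 mg

Vd = 9.8 L/kg × 101 kg = 989.8 L
LD = Vd × C = 989.8 × 4.030 = 3989 mg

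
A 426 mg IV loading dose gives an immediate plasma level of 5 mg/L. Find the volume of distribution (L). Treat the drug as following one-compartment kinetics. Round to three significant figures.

Immediately after an IV bolus, C₀ = Dose / Vd, so Vd = Dose / C₀.
Vd = 426 / 5 = 85.20 L

85.2 L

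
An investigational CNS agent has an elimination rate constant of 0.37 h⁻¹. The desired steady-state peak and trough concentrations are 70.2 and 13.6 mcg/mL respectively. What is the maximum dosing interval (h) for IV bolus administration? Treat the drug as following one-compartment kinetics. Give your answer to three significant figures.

4.44 h

Between IV bolus doses, concentration decays as C = C₀·e^(−kτ), so C_peak/C_trough = e^(kτ).
τ_max = ln(C_peak/C_trough) / k = ln(70.2/13.6) / 0.3700 = 1.641 / 0.3700 = 4.435 h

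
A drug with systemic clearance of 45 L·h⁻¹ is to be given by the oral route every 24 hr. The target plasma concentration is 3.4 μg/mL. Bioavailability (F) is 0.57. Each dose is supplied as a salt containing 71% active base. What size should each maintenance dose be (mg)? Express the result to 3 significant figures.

9070 mg

D = CL × Css × τ / F / S = 45.00 × 3.4 × 24 / 0.57 / 0.71 = 9073 mg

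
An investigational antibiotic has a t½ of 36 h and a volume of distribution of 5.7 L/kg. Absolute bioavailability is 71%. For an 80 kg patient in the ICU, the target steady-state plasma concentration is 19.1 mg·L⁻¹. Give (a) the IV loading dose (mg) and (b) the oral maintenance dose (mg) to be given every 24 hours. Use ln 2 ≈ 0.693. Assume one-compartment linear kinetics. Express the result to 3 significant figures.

(a) 8710 mg; (b) 5670 mg

Vd = 5.7 L/kg × 80 kg = 456.0 L
LD = Vd × C = 456.0 × 19.1 = 8710 mg
CL = 0.693 × Vd / t½ = 0.693 × 456.0 / 36 = 8.778 L/h
D = CL × Css × τ / F = 8.778 × 19.1 × 24 / 0.71 = 5667 mg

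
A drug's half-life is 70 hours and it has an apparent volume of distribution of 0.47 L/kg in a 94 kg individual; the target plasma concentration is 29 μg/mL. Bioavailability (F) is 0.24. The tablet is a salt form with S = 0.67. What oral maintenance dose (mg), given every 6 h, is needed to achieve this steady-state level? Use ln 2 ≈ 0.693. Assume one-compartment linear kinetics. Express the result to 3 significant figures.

Total Vd = 0.47 × 94 = 44.18 L
CL = ln 2 · Vd / t½ = 0.693 × 44.18 / 70 = 0.4374 L/h
D = CL × Css × τ / F / S = 0.4374 × 29 × 6 / 0.24 / 0.67 = 473.3 mg

473 mg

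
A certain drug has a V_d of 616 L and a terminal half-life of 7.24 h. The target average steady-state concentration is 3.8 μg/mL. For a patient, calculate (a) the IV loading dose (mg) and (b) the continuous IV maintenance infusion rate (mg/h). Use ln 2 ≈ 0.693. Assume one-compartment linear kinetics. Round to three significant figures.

LD = Vd × C = 616.0 × 3.8 = 2341 mg
CL = 0.693 × Vd / t½ = 0.693 × 616.0 / 7.24 = 58.96 L/h
Infusion rate = CL × Css = 58.96 × 3.8 = 224.0 mg/h

(a) 2340 mg; (b) 224 mg/h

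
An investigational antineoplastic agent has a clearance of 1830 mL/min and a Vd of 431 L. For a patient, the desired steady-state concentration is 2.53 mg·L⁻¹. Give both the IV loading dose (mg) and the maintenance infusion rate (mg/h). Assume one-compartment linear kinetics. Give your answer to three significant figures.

Loading dose = Vd × C = 431.0 × 2.53 = 1090 mg
Convert clearance: 1830 mL/min × 60 min/h ÷ 1000 mL/L = 109.8 L/h
Infusion rate = 109.8 L/h × 2.53 mg/L = 277.8 mg/h

(a) 1090 mg; (b) 278 mg/h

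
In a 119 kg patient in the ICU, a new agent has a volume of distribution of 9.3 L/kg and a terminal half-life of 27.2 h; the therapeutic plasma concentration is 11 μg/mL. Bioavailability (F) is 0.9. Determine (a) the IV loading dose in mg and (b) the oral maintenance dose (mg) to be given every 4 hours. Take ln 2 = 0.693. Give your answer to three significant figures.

(a) 12200 mg; (b) 1380 mg

Total Vd = 9.3 × 119 = 1107 L
LD = Vd × C = 1107 × 11 = 12180 mg
CL = 0.693 × Vd / t½ = 0.693 × 1107 / 27.2 = 28.20 L/h
D = CL × Css × τ / F = 28.20 × 11 × 4 / 0.9 = 1379 mg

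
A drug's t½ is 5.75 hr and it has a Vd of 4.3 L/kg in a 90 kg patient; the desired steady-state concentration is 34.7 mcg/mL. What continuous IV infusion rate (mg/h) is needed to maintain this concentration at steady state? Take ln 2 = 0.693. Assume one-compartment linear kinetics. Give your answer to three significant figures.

1620 mg/h

Total Vd = 4.3 × 90 = 387.0 L
CL = 0.693 × Vd / t½ = 0.693 × 387.0 / 5.75 = 46.64 L/h
Infusion rate = CL × Css = 46.64 × 34.7 = 1618 mg/h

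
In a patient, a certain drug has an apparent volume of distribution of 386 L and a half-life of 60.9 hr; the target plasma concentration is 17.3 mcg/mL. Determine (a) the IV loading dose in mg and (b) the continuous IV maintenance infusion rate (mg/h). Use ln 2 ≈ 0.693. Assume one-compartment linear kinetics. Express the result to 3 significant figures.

(a) 6680 mg; (b) 76.0 mg/h

LD = Vd × C = 386.0 × 17.3 = 6678 mg
CL = 0.693 × Vd / t½ = 0.693 × 386.0 / 60.9 = 4.392 L/h
Infusion rate = CL × Css = 4.392 × 17.3 = 75.98 mg/h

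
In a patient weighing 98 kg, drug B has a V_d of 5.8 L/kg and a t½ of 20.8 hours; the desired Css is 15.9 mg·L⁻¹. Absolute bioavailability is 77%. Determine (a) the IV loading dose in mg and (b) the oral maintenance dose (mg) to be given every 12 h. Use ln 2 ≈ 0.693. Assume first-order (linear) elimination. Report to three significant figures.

(a) 9040 mg; (b) 4690 mg

Total Vd = 5.8 × 98 = 568.4 L
LD = Vd × C = 568.4 × 15.9 = 9038 mg
CL = 0.693 × Vd / t½ = 0.693 × 568.4 / 20.8 = 18.94 L/h
D = CL × Css × τ / F = 18.94 × 15.9 × 12 / 0.77 = 4693 mg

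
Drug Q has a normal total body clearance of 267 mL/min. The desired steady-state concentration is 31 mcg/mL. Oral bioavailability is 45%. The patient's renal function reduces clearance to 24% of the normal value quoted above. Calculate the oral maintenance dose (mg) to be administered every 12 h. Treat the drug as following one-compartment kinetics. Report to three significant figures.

3180 mg

Convert clearance: 267 mL/min × 60 min/h ÷ 1000 mL/L = 16.02 L/h
Patient clearance = 0.24 × 16.02 = 3.845 L/h
D = CL × Css × τ / F = 3.845 × 31 × 12 / 0.45 = 3179 mg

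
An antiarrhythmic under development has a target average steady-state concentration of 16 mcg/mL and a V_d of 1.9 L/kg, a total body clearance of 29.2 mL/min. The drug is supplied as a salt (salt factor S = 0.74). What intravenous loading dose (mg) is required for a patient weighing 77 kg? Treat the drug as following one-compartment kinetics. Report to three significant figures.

3160 mg

Vd = 1.9 L/kg × 77 kg = 146.3 L
The loading dose fills Vd to the target concentration; clearance is irrelevant here.
LD = Vd × C / S = 146.3 × 16.00 / 0.74 = 3163 mg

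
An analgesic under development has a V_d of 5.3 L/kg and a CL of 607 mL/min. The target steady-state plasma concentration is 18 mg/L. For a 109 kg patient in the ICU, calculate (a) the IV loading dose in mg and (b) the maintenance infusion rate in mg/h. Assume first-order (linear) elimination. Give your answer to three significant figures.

Vd = 5.3 L/kg × 109 kg = 577.7 L
LD = Vd · C_target = 577.7 × 18 = 10400 mg
Convert clearance: 607 mL/min × 60 min/h ÷ 1000 mL/L = 36.42 L/h
Maintenance: replace elimination → rate = CL × Css = 36.42 × 18 = 655.6 mg/h

(a) 10400 mg; (b) 656 mg/h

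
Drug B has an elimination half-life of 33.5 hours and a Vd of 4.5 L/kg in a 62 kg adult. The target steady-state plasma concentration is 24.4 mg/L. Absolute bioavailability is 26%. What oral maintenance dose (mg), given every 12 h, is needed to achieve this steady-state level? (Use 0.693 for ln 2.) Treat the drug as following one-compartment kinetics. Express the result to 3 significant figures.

6500 mg

Vd = 4.5 L/kg × 62 kg = 279.0 L
k = 0.693/33.5 = 0.02069 h⁻¹, so CL = k·Vd = 0.02069 × 279.0 = 5.773 L/h
D = CL × Css × τ / F = 5.773 × 24.4 × 12 / 0.26 = 6501 mg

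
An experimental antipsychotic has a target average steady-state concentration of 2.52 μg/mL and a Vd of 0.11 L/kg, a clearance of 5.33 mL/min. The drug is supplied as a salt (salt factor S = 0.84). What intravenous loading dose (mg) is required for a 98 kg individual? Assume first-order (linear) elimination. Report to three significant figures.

32.3 mg

Vd(total) = 98 kg × 0.11 L/kg = 10.78 L
LD = Vd × C / S = 10.78 × 2.520 / 0.84 = 32.34 mg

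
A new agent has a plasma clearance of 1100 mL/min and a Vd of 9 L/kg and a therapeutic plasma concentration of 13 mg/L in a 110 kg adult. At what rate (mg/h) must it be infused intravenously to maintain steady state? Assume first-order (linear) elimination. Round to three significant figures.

858 mg/h

Convert clearance: 1100 mL/min × 60 min/h ÷ 1000 mL/L = 66.00 L/h
R₀ = 66.00 × 13 = 858.0 mg/h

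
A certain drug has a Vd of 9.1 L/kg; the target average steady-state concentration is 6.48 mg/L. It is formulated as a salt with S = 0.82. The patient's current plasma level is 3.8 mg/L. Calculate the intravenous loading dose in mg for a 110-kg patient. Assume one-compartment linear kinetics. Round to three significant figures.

Vd = 9.1 L/kg × 110 kg = 1001 L
Concentration deficit ΔC = 6.48 − 3.8 = 2.680 mg/L
LD = Vd × ΔC / S = 1001 × 2.680 / 0.82 = 3272 mg

3270 mg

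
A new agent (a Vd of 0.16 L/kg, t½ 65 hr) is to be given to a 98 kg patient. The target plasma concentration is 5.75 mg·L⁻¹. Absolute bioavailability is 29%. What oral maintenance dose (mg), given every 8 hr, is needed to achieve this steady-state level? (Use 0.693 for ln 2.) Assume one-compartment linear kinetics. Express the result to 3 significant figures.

Vd(total) = 98 kg × 0.16 L/kg = 15.68 L
k = 0.693/65 = 0.01066 h⁻¹, so CL = k·Vd = 0.01066 × 15.68 = 0.1671 L/h
D = CL × Css × τ / F = 0.1671 × 5.75 × 8 / 0.29 = 26.51 mg

26.5 mg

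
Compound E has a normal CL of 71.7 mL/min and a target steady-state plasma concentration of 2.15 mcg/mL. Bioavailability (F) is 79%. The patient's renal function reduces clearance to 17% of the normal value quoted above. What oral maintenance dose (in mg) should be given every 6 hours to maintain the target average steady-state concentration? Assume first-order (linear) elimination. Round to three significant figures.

11.9 mg

CL = 71.7 mL/min = 71.7 × 0.06 = 4.302 L/h
Patient clearance = 0.17 × 4.302 = 0.7313 L/h
D = CL × Css × τ / F = 0.7313 × 2.15 × 6 / 0.79 = 11.94 mg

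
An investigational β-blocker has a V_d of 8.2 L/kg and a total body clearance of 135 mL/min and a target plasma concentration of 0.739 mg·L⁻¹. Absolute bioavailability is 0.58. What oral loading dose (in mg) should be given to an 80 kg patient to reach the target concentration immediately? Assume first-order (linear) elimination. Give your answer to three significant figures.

836 mg

Vd = 8.2 L/kg × 80 kg = 656.0 L
LD = Vd × C / F = 656.0 × 0.7390 / 0.58 = 835.8 mg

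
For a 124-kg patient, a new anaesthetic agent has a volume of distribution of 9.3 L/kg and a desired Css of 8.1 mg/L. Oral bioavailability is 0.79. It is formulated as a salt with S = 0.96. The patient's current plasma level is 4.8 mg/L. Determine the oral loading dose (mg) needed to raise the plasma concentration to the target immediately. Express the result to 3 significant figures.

Vd(total) = 124 kg × 9.3 L/kg = 1153 L
The loading dose fills Vd to the target concentration.
Concentration deficit ΔC = 8.1 − 4.8 = 3.300 mg/L
LD = Vd × ΔC / F / S = 1153 × 3.300 / 0.79 / 0.96 = 5017 mg

5020 mg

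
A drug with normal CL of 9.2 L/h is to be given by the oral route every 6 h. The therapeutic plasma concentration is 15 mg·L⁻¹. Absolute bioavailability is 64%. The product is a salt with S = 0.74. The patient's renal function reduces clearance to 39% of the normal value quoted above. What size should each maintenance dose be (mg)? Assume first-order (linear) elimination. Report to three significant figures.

Patient clearance = 0.39 × 9.200 = 3.588 L/h
D = CL × Css × τ / F / S = 3.588 × 15 × 6 / 0.64 / 0.74 = 681.8 mg

682 mg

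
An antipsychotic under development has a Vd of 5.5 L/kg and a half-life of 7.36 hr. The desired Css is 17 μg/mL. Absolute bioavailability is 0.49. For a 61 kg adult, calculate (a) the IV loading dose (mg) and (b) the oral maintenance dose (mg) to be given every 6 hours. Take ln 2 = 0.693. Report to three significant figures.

Vd = 5.5 L/kg × 61 kg = 335.5 L
LD = Vd × C = 335.5 × 17 = 5704 mg
CL = 0.693 × Vd / t½ = 0.693 × 335.5 / 7.36 = 31.59 L/h
D = CL × Css × τ / F = 31.59 × 17 × 6 / 0.49 = 6576 mg

(a) 5700 mg; (b) 6580 mg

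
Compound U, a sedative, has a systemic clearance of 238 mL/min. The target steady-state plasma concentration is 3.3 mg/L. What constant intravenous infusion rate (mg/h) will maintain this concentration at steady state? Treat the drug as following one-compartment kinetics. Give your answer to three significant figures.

CL = 238 mL/min = 238 × 0.06 = 14.28 L/h
R₀ = 14.28 × 3.3 = 47.12 mg/h

47.1 mg/h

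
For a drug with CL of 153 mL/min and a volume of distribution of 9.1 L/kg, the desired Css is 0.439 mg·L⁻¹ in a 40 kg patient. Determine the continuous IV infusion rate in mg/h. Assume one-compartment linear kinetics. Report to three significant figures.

CL = 153 mL/min = 153 × 0.06 = 9.180 L/h
Vd does not affect the maintenance rate; only clearance governs steady-state input.
Rate = CL × Css = 9.180 × 0.439 = 4.030 mg/h

4.03 mg/h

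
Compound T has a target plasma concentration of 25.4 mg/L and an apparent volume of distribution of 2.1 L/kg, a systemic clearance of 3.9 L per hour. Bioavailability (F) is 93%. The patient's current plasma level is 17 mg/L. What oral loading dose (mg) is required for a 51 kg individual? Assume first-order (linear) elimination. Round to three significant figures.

967 mg

Vd = 2.1 L/kg × 51 kg = 107.1 L
Concentration deficit ΔC = 25.4 − 17 = 8.400 mg/L
LD = Vd × ΔC / F = 107.1 × 8.400 / 0.93 = 967.4 mg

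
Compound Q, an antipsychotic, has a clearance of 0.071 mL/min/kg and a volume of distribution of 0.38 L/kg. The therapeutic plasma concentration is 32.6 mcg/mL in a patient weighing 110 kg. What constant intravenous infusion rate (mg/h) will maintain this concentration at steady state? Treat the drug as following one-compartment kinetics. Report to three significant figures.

CL = 0.071 mL/min/kg × 110 kg = 7.810 mL/min = 7.810 × 60/1000 = 0.4686 L/h
Infusion rate = CL · Css = 0.4686 L/h × 32.6 mg/L = 15.28 mg/h

15.3 mg/h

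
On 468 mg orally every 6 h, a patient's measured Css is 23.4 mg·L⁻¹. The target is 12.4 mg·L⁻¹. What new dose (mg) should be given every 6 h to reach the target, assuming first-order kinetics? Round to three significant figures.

248 mg

For first-order elimination, Css ∝ F·D/(CL·τ); F and CL are unchanged, so Css ∝ D/τ.
D₂ = D₁ × (Css,target / Css,current) = 468 × 12.4/23.4 = 248.0 mg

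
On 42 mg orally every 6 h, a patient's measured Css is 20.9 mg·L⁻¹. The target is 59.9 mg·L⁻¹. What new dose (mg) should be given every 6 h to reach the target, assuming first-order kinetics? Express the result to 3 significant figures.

For first-order elimination, Css ∝ F·D/(CL·τ); F and CL are unchanged, so Css ∝ D/τ.
D₂ = D₁ × (Css,target / Css,current) = 42 × 59.9/20.9 = 120.4 mg

120 mg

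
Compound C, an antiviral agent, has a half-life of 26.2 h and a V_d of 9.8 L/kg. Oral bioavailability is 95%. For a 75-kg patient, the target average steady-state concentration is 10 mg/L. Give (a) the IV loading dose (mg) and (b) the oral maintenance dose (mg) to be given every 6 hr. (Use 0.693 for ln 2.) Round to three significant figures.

(a) 7350 mg; (b) 1230 mg

Vd = 9.8 L/kg × 75 kg = 735.0 L
LD = Vd × C = 735.0 × 10 = 7350 mg
CL = 0.693 × Vd / t½ = 0.693 × 735.0 / 26.2 = 19.44 L/h
D = CL × Css × τ / F = 19.44 × 10 × 6 / 0.95 = 1228 mg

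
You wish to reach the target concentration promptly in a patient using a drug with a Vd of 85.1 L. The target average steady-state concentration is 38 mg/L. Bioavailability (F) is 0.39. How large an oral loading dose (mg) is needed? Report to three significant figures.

8290 mg

The loading dose fills Vd to the target concentration.
LD = Vd × C / F = 85.10 × 38.00 / 0.39 = 8292 mg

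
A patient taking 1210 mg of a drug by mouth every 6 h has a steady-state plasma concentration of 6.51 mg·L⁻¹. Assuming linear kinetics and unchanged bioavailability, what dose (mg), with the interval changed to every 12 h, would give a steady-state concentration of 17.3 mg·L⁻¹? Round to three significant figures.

6430 mg

With linear kinetics, Css is proportional to dose rate (D/τ) at fixed clearance.
D₂ = D₁ × (Css,target / Css,current) × (τ₂/τ₁) = 1210 × (17.3/6.51) × (12/6) = 6431 mg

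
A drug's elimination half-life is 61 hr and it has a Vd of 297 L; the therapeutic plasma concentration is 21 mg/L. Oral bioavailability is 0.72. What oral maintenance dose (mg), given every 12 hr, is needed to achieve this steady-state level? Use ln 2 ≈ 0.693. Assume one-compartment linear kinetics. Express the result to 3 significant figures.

1180 mg

k = 0.693/61 = 0.01136 h⁻¹, so CL = k·Vd = 0.01136 × 297.0 = 3.374 L/h
D = CL × Css × τ / F = 3.374 × 21 × 12 / 0.72 = 1181 mg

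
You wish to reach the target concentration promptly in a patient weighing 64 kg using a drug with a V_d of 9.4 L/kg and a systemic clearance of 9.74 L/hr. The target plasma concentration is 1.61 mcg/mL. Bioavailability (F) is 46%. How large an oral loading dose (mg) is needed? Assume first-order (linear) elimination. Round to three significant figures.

Total Vd = 9.4 × 64 = 601.6 L
LD = Vd × C / F = 601.6 × 1.610 / 0.46 = 2106 mg

2110 mg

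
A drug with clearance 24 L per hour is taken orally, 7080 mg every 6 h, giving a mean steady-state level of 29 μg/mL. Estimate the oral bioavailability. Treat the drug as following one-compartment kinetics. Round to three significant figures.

0.590

F·D/τ = CL·Css at steady state → F = CL·Css·τ / D.
F = 24 × 29 × 6 / 7080 = 0.590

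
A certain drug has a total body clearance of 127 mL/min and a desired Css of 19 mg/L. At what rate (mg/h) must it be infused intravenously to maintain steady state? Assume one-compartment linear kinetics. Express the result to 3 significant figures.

145 mg/h

CL = 127 mL/min = 127 × 0.06 = 7.620 L/h
At steady state, infusion rate equals elimination rate: rate in = CL × Css.
Infusion rate = CL · Css = 7.620 L/h × 19 mg/L = 144.8 mg/h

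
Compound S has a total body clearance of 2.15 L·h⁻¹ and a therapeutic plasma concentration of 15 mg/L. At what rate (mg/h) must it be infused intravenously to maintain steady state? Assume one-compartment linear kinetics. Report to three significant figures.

Rate = CL × Css = 2.150 × 15 = 32.25 mg/h

32.3 mg/h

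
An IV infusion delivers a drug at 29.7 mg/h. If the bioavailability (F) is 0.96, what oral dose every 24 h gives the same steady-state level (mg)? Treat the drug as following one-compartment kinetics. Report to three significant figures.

To maintain the same Css, the systemic dosing rate must be unchanged: F·D/τ = infusion rate.
D = rate × τ / F = 29.7 × 24 / 0.96 = 742.5 mg

743 mg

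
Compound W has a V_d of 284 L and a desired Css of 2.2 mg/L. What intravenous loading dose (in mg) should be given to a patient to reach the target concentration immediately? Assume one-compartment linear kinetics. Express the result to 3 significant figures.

625 mg

The loading dose fills Vd to the target concentration.
LD = Vd × C = 284.0 × 2.200 = 624.8 mg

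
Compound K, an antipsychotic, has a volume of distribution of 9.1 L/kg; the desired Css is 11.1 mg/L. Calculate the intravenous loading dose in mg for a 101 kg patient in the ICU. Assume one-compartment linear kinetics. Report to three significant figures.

10200 mg

Vd(total) = 101 kg × 9.1 L/kg = 919.1 L
LD = Vd × C = 919.1 × 11.10 = 10200 mg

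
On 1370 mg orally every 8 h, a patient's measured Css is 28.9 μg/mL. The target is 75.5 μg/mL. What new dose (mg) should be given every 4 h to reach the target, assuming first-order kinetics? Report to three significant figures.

With linear kinetics, Css is proportional to dose rate (D/τ) at fixed clearance.
D₂ = D₁ × (Css,target / Css,current) × (τ₂/τ₁) = 1370 × (75.5/28.9) × (4/8) = 1790 mg

1790 mg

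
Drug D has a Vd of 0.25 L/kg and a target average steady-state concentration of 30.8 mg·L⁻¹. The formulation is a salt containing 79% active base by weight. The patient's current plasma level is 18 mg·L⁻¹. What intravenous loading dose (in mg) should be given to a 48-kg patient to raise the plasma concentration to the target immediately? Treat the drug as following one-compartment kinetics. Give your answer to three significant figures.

194 mg

Vd(total) = 48 kg × 0.25 L/kg = 12.00 L
The loading dose fills Vd to the target concentration.
Concentration deficit ΔC = 30.8 − 18 = 12.80 mg/L
LD = Vd × ΔC / S = 12.00 × 12.80 / 0.79 = 194.4 mg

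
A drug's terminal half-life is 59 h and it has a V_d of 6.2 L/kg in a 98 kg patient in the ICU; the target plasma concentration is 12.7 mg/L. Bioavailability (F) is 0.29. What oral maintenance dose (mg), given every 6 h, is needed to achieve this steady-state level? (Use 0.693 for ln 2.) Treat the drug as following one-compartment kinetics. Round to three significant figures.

Vd(total) = 98 kg × 6.2 L/kg = 607.6 L
CL = 0.693 × Vd / t½ = 0.693 × 607.6 / 59 = 7.137 L/h
D = CL × Css × τ / F = 7.137 × 12.7 × 6 / 0.29 = 1875 mg

1880 mg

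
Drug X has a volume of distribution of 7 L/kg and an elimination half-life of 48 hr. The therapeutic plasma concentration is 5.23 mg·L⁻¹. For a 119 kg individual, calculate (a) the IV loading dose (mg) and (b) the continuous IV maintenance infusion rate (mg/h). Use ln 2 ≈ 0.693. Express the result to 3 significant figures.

Vd(total) = 119 kg × 7 L/kg = 833.0 L
LD = Vd × C = 833.0 × 5.23 = 4357 mg
CL = 0.693 × Vd / t½ = 0.693 × 833.0 / 48 = 12.03 L/h
Infusion rate = CL × Css = 12.03 × 5.23 = 62.92 mg/h

(a) 4360 mg; (b) 62.9 mg/h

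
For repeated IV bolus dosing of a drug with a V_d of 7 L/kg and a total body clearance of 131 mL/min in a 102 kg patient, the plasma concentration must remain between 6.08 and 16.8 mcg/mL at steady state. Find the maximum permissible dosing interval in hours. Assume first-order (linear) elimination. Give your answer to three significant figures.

92.3 h

Vd = 7 L/kg × 102 kg = 714.0 L
CL = 131 mL/min = 131 × 0.06 = 7.860 L/h
k = CL / Vd = 7.860 / 714.0 = 0.01101 h⁻¹
Between IV bolus doses, concentration decays as C = C₀·e^(−kτ), so C_peak/C_trough = e^(kτ).
τ_max = ln(C_peak/C_trough) / k = ln(16.8/6.08) / 0.01101 = 1.016 / 0.01101 = 92.28 h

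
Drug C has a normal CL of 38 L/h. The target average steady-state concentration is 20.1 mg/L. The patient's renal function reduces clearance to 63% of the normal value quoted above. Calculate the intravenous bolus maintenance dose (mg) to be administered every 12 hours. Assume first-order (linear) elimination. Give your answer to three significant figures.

5770 mg

Patient clearance = 0.63 × 38.00 = 23.94 L/h
D = CL × Css × τ = 23.94 × 20.1 × 12 = 5774 mg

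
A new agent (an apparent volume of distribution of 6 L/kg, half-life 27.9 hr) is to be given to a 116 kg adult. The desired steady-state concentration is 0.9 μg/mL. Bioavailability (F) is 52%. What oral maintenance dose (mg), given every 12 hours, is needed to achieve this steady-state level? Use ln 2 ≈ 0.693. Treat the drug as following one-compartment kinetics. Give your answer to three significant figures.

359 mg

Vd(total) = 116 kg × 6 L/kg = 696.0 L
CL = 0.693 × Vd / t½ = 0.693 × 696.0 / 27.9 = 17.29 L/h
D = CL × Css × τ / F = 17.29 × 0.9 × 12 / 0.52 = 359.1 mg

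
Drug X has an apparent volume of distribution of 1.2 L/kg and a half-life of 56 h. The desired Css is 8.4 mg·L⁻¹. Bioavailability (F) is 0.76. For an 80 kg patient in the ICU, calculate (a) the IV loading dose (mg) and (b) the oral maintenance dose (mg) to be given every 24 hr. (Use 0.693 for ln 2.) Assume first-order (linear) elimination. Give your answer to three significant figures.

Total Vd = 1.2 × 80 = 96.00 L
LD = Vd × C = 96.00 × 8.4 = 806.4 mg
CL = 0.693 × Vd / t½ = 0.693 × 96.00 / 56 = 1.188 L/h
D = CL × Css × τ / F = 1.188 × 8.4 × 24 / 0.76 = 315.1 mg

(a) 806 mg; (b) 315 mg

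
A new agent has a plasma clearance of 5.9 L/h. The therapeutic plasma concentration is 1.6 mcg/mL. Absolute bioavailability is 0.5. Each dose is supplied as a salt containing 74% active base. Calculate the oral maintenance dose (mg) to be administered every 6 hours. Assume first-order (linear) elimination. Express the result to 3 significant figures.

153 mg

D = CL × Css × τ / F / S = 5.900 × 1.6 × 6 / 0.5 / 0.74 = 153.1 mg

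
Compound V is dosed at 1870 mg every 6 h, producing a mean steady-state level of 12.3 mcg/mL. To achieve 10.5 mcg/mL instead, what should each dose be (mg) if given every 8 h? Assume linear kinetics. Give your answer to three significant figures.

2130 mg

For first-order elimination, Css ∝ F·D/(CL·τ); F and CL are unchanged, so Css ∝ D/τ.
D₂ = D₁ × (Css,target / Css,current) × (τ₂/τ₁) = 1870 × (10.5/12.3) × (8/6) = 2128 mg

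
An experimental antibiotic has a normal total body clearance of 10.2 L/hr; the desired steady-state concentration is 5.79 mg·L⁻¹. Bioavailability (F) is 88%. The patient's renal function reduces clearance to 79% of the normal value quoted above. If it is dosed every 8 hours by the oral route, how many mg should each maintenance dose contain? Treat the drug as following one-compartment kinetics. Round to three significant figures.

Patient clearance = 0.79 × 10.20 = 8.058 L/h
D = CL × Css × τ / F = 8.058 × 5.79 × 8 / 0.88 = 424.1 mg

424 mg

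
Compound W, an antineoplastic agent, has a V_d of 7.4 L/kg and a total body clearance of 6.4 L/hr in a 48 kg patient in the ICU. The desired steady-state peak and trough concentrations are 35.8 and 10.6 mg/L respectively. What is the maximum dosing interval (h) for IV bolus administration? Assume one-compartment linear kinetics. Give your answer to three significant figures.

Vd = 7.4 L/kg × 48 kg = 355.2 L
k = CL / Vd = 6.400 / 355.2 = 0.01802 h⁻¹
Between IV bolus doses, concentration decays as C = C₀·e^(−kτ), so C_peak/C_trough = e^(kτ).
τ_max = ln(C_peak/C_trough) / k = ln(35.8/10.6) / 0.01802 = 1.217 / 0.01802 = 67.54 h

67.5 h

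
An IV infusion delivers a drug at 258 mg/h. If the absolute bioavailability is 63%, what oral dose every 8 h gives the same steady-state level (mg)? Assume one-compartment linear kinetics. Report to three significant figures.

3280 mg

To maintain the same Css, the systemic dosing rate must be unchanged: F·D/τ = infusion rate.
D = rate × τ / F = 258 × 8 / 0.63 = 3276 mg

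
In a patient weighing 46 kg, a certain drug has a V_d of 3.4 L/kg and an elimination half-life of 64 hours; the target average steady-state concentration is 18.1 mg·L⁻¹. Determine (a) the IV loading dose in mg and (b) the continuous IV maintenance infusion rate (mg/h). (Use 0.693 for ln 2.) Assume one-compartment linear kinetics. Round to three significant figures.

(a) 2830 mg; (b) 30.7 mg/h

Vd = 3.4 L/kg × 46 kg = 156.4 L
LD = Vd × C = 156.4 × 18.1 = 2831 mg
CL = 0.693 × Vd / t½ = 0.693 × 156.4 / 64 = 1.694 L/h
Infusion rate = CL × Css = 1.694 × 18.1 = 30.66 mg/h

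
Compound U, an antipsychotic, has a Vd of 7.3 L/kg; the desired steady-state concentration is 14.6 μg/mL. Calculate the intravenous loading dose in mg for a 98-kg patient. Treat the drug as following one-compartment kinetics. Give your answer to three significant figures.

Vd(total) = 98 kg × 7.3 L/kg = 715.4 L
LD = Vd × C = 715.4 × 14.60 = 10440 mg

10400 mg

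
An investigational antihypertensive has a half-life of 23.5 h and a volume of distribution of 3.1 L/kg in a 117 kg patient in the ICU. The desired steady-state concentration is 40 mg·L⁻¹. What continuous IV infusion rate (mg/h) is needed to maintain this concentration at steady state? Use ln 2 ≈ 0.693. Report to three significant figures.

428 mg/h

Vd = 3.1 L/kg × 117 kg = 362.7 L
k = 0.693/23.5 = 0.02949 h⁻¹, so CL = k·Vd = 0.02949 × 362.7 = 10.70 L/h
Infusion rate = CL × Css = 10.70 × 40 = 428.0 mg/h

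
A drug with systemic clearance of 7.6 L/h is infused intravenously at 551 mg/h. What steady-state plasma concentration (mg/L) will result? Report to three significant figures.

Css = rate / CL = 551 / 7.600 = 72.50 mg/L

72.5 mg/L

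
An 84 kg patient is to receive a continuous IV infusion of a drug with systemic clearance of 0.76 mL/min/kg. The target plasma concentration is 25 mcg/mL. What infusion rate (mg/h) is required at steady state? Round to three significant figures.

CL = 0.76 mL/min/kg × 84 kg = 63.84 mL/min = 63.84 × 60/1000 = 3.830 L/h
R₀ = 3.830 × 25 = 95.75 mg/h

95.8 mg/h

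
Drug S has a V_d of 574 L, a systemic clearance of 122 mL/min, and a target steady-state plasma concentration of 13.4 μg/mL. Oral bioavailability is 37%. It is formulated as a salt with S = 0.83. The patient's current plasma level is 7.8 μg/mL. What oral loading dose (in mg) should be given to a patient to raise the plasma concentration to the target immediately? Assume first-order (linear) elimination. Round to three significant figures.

Concentration deficit ΔC = 13.4 − 7.8 = 5.600 mg/L
LD = Vd × ΔC / F / S = 574.0 × 5.600 / 0.37 / 0.83 = 10470 mg

10500 mg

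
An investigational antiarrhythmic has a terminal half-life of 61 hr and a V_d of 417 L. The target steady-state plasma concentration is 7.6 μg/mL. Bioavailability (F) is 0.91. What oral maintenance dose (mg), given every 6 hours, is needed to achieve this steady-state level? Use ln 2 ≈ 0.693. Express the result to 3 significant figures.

CL = ln 2 · Vd / t½ = 0.693 × 417.0 / 61 = 4.737 L/h
D = CL × Css × τ / F = 4.737 × 7.6 × 6 / 0.91 = 237.4 mg

237 mg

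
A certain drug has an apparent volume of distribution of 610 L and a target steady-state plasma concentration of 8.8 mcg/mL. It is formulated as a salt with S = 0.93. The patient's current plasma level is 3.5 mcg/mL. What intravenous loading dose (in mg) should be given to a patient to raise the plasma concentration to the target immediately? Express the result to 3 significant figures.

The loading dose fills Vd to the target concentration.
Concentration deficit ΔC = 8.8 − 3.5 = 5.300 mg/L
LD = Vd × ΔC / S = 610.0 × 5.300 / 0.93 = 3476 mg

3480 mg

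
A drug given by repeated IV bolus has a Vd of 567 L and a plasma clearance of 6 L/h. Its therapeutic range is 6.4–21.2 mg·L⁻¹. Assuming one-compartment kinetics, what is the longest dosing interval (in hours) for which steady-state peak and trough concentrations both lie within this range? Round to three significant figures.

k = CL / Vd = 6.000 / 567.0 = 0.01058 h⁻¹
Between IV bolus doses, concentration decays as C = C₀·e^(−kτ), so C_peak/C_trough = e^(kτ).
τ_max = ln(C_peak/C_trough) / k = ln(21.2/6.4) / 0.01058 = 1.198 / 0.01058 = 113.2 h

113 h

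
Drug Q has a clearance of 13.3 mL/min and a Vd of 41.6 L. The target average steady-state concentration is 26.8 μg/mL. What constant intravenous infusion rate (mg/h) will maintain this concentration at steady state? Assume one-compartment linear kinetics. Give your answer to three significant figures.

21.4 mg/h

Convert clearance: 13.3 mL/min × 60 min/h ÷ 1000 mL/L = 0.7980 L/h
Infusion rate = CL · Css = 0.7980 L/h × 26.8 mg/L = 21.39 mg/h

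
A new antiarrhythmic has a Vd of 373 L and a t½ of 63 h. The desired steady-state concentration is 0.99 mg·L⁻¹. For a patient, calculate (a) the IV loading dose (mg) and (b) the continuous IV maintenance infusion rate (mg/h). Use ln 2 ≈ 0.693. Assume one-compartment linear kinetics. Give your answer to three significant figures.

LD = Vd × C = 373.0 × 0.99 = 369.3 mg
CL = 0.693 × Vd / t½ = 0.693 × 373.0 / 63 = 4.103 L/h
Infusion rate = CL × Css = 4.103 × 0.99 = 4.062 mg/h

(a) 369 mg; (b) 4.06 mg/h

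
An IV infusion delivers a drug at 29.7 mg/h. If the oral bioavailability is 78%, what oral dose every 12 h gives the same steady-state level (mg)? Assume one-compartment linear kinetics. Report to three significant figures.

457 mg

To maintain the same Css, the systemic dosing rate must be unchanged: F·D/τ = infusion rate.
D = rate × τ / F = 29.7 × 12 / 0.78 = 456.9 mg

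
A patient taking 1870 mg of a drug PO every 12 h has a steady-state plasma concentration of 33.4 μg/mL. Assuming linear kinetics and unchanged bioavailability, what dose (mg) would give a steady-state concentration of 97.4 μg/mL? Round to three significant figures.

For first-order elimination, Css ∝ F·D/(CL·τ); F and CL are unchanged, so Css ∝ D/τ.
D₂ = D₁ × (Css,target / Css,current) = 1870 × 97.4/33.4 = 5453 mg

5450 mg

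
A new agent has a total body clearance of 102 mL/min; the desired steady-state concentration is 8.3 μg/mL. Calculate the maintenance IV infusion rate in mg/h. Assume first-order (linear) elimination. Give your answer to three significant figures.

50.8 mg/h

CL = 102 mL/min × 60/1000 = 6.120 L/h
Infusion rate = CL · Css = 6.120 L/h × 8.3 mg/L = 50.80 mg/h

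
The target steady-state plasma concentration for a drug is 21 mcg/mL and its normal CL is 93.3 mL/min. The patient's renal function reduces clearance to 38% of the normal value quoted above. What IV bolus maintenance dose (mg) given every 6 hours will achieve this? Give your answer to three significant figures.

Convert clearance: 93.3 mL/min × 60 min/h ÷ 1000 mL/L = 5.598 L/h
Patient clearance = 0.38 × 5.598 = 2.127 L/h
At steady state, dose per interval replaces the amount cleared in that interval: D/τ = CL·Css.
D = CL × Css × τ = 2.127 × 21 × 6 = 268.0 mg

268 mg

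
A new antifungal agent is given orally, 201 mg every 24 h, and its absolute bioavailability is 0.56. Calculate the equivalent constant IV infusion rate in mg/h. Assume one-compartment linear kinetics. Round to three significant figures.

4.69 mg/h

Equivalent systemic input: infusion rate = F·D/τ.
Rate = 0.56 × 201 / 24 = 4.690 mg/h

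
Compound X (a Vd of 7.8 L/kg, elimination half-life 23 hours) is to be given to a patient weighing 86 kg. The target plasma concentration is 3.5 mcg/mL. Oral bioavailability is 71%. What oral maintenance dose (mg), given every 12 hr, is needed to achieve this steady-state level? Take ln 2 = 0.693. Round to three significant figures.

1200 mg

Total Vd = 7.8 × 86 = 670.8 L
CL = ln 2 · Vd / t½ = 0.693 × 670.8 / 23 = 20.21 L/h
D = CL × Css × τ / F = 20.21 × 3.5 × 12 / 0.71 = 1196 mg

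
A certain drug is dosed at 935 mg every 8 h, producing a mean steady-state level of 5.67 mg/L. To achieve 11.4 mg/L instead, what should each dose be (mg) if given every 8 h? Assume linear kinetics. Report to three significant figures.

1880 mg

With linear kinetics, Css is proportional to dose rate (D/τ) at fixed clearance.
D₂ = D₁ × (Css,target / Css,current) = 935 × 11.4/5.67 = 1880 mg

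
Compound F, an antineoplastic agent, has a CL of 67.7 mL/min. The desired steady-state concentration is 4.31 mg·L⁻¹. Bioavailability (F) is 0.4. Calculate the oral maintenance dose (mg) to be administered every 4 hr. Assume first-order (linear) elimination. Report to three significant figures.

Convert clearance: 67.7 mL/min × 60 min/h ÷ 1000 mL/L = 4.062 L/h
D = CL × Css × τ / F = 4.062 × 4.31 × 4 / 0.4 = 175.1 mg

175 mg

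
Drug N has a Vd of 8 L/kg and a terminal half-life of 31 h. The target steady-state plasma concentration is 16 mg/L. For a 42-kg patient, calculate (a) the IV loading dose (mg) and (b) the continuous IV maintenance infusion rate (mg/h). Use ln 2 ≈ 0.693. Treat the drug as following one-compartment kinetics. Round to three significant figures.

(a) 5380 mg; (b) 120 mg/h

Total Vd = 8 × 42 = 336.0 L
LD = Vd × C = 336.0 × 16 = 5376 mg
CL = 0.693 × Vd / t½ = 0.693 × 336.0 / 31 = 7.511 L/h
Infusion rate = CL × Css = 7.511 × 16 = 120.2 mg/h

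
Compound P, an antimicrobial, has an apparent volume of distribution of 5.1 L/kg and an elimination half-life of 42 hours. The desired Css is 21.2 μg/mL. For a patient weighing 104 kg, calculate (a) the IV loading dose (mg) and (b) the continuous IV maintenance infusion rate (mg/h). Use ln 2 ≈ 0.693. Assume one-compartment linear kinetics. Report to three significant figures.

(a) 11200 mg; (b) 186 mg/h

Total Vd = 5.1 × 104 = 530.4 L
LD = Vd × C = 530.4 × 21.2 = 11240 mg
CL = 0.693 × Vd / t½ = 0.693 × 530.4 / 42 = 8.752 L/h
Infusion rate = CL × Css = 8.752 × 21.2 = 185.5 mg/h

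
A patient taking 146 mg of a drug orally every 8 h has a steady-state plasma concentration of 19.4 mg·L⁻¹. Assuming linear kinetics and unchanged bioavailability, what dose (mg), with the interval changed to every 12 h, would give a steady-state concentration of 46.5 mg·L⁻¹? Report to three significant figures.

With linear kinetics, Css is proportional to dose rate (D/τ) at fixed clearance.
D₂ = D₁ × (Css,target / Css,current) × (τ₂/τ₁) = 146 × (46.5/19.4) × (12/8) = 524.9 mg

525 mg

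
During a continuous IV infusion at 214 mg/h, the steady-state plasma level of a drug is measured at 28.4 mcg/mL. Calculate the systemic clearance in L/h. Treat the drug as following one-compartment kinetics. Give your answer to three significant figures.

7.54 L/h

At steady state, infusion rate = CL × Css, so CL = rate / Css.
CL = 214 / 28.4 = 7.535 L/h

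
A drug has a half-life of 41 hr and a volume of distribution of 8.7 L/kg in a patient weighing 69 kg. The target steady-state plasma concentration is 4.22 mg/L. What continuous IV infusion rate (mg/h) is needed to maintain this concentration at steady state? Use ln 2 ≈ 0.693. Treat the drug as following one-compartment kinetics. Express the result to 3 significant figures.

42.8 mg/h

Total Vd = 8.7 × 69 = 600.3 L
CL = 0.693 × Vd / t½ = 0.693 × 600.3 / 41 = 10.15 L/h
Infusion rate = CL × Css = 10.15 × 4.22 = 42.83 mg/h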